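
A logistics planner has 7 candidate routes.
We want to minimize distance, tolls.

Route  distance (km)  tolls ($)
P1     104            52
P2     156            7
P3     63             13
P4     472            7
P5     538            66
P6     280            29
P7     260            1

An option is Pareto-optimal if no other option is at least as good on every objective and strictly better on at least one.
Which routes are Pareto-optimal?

P1: dominated by P3 (distance 63≤104, tolls 13≤52).
P2: not dominated.
P3: not dominated (best distance).
P4: dominated by P2 (distance 156≤472, tolls 7≤7).
P5: dominated by P1 (distance 104≤538, tolls 52≤66).
P6: dominated by P2 (distance 156≤280, tolls 7≤29).
P7: not dominated (best tolls).

P2, P3, P7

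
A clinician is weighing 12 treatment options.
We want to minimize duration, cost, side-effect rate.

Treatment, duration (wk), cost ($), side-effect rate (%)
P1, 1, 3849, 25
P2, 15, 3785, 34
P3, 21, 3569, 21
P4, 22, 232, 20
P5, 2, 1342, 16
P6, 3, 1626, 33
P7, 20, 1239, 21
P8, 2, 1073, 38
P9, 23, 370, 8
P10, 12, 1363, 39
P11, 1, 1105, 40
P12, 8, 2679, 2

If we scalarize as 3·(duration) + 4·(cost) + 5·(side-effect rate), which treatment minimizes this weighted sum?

P1: 3·1 + 4·3849 + 5·25 = 15524
P2: 3·15 + 4·3785 + 5·34 = 15355
P3: 3·21 + 4·3569 + 5·21 = 14444
P4: 3·22 + 4·232 + 5·20 = 1094
P5: 3·2 + 4·1342 + 5·16 = 5454
P6: 3·3 + 4·1626 + 5·33 = 6678
P7: 3·20 + 4·1239 + 5·21 = 5121
P8: 3·2 + 4·1073 + 5·38 = 4488
P9: 3·23 + 4·370 + 5·8 = 1589
P10: 3·12 + 4·1363 + 5·39 = 5683
P11: 3·1 + 4·1105 + 5·40 = 4623
P12: 3·8 + 4·2679 + 5·2 = 10750
Lowest: P4 at 1094.

P4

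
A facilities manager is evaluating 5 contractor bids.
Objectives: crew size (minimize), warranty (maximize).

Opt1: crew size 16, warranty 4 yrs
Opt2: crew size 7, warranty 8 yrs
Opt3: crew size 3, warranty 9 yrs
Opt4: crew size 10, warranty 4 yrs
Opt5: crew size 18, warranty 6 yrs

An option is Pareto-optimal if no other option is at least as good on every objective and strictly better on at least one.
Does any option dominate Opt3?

Opt1: worse on crew size (16 vs 3).
Opt2: worse on crew size (7 vs 3).
Opt4: worse on crew size (10 vs 3).
Opt5: worse on crew size (18 vs 3).
No option is at least as good as Opt3 on every objective and strictly better on one.

No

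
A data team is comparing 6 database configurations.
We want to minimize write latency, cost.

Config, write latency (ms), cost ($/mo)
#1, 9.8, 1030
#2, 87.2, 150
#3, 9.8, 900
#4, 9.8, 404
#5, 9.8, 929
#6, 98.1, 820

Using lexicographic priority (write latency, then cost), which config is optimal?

#4

First minimize write latency: best is 9.8, kept {#1, #3, #4, #5}.
Then minimize cost: best is 404, kept {#4}.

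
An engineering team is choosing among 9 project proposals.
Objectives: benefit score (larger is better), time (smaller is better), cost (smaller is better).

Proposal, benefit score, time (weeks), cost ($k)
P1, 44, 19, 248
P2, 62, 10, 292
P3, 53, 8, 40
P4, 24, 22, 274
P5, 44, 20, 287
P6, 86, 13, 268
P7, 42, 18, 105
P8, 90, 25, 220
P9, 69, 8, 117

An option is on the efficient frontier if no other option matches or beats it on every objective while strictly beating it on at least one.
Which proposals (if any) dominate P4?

P1, P3, P6, P7, P9

P1: benefit score 44≥24, time 19≤22, cost 248≤274 — dominates P4.
P3: benefit score 53≥24, time 8≤22, cost 40≤274 — dominates P4.
P6: benefit score 86≥24, time 13≤22, cost 268≤274 — dominates P4.
P7: benefit score 42≥24, time 18≤22, cost 105≤274 — dominates P4.
P9: benefit score 69≥24, time 8≤22, cost 117≤274 — dominates P4.
Others (P2, P5, P8) are each worse than P4 on at least one objective.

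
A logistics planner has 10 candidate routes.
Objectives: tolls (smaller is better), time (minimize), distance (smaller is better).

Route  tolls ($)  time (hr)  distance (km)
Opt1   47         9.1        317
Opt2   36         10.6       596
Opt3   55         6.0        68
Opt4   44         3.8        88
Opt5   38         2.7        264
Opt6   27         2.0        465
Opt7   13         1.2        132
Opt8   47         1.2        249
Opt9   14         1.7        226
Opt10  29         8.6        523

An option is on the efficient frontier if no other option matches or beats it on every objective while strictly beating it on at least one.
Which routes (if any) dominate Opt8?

Opt7

Opt7: tolls 13≤47, time 1.2≤1.2, distance 132≤249 — dominates Opt8.
Others (Opt1, Opt2, Opt3, Opt4, Opt5, Opt6, Opt9, Opt10) are each worse than Opt8 on at least one objective.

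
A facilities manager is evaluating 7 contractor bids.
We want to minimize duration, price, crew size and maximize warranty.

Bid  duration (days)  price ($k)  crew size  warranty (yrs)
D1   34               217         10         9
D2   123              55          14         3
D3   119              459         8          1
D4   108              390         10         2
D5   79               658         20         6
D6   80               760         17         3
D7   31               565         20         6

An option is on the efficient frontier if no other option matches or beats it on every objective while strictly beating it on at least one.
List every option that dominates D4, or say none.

D1: duration 34≤108, price 217≤390, crew size 10≤10, warranty 9≥2 — dominates D4.
Others (D2, D3, D5, D6, D7) are each worse than D4 on at least one objective.

D1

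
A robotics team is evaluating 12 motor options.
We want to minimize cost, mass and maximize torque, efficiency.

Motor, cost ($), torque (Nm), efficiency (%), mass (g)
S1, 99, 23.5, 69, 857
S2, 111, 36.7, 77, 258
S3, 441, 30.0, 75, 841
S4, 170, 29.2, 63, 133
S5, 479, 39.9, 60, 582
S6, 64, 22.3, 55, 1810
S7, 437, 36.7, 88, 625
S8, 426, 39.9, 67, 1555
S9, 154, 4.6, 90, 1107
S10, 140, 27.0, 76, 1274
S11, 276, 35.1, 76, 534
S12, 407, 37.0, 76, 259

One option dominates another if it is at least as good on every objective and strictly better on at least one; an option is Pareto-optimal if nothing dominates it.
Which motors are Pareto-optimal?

S1, S2, S4, S5, S6, S7, S8, S9, S12

S1: not dominated.
S2: not dominated.
S3: dominated by S2 (cost 111≤441, torque 36.7≥30.0, efficiency 77≥75, mass 258≤841).
S4: not dominated (best mass).
S5: not dominated.
S6: not dominated (best cost).
S7: not dominated.
S8: not dominated.
S9: not dominated (best efficiency).
S10: dominated by S2 (cost 111≤140, torque 36.7≥27.0, efficiency 77≥76, mass 258≤1274).
S11: dominated by S2 (cost 111≤276, torque 36.7≥35.1, efficiency 77≥76, mass 258≤534).
S12: not dominated.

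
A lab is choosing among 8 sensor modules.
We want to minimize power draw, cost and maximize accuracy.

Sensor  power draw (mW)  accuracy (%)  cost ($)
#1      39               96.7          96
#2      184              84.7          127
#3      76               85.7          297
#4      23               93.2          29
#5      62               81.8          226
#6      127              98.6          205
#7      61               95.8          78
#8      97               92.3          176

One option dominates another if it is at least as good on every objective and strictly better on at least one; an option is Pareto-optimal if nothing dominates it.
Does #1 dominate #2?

#1 vs #2: power draw 39≤184, accuracy 96.7≥84.7, cost 96≤127 — #1 is at least as good on every objective with at least one strict improvement.

Yes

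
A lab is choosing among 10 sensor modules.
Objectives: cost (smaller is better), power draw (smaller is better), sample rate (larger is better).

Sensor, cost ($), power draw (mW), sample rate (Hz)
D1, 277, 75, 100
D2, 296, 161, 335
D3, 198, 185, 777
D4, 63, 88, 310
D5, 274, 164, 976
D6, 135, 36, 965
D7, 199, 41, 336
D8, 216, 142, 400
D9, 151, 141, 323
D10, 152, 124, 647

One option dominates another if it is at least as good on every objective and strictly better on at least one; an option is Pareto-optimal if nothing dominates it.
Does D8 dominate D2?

D8 vs D2: cost 216≤296, power draw 142≤161, sample rate 400≥335 — D8 is at least as good on every objective with at least one strict improvement.

Yes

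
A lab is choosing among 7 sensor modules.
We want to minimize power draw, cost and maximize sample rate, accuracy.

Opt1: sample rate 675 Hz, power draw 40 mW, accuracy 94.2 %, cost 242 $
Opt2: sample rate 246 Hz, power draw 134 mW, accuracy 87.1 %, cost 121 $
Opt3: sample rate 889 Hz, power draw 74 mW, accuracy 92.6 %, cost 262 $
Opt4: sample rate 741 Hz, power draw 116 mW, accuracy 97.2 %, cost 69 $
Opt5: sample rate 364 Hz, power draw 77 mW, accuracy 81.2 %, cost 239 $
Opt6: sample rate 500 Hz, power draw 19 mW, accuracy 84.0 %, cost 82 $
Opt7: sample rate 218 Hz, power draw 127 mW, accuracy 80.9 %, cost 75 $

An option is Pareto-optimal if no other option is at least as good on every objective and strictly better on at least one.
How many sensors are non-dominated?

4

Opt1: not dominated.
Opt2: dominated by Opt4 (sample rate 741≥246, power draw 116≤134, accuracy 97.2≥87.1, cost 69≤121).
Opt3: not dominated (best sample rate).
Opt4: not dominated (best accuracy).
Opt5: dominated by Opt6 (sample rate 500≥364, power draw 19≤77, accuracy 84.0≥81.2, cost 82≤239).
Opt6: not dominated (best power draw).
Opt7: dominated by Opt4 (sample rate 741≥218, power draw 116≤127, accuracy 97.2≥80.9, cost 69≤75).
Pareto-optimal: Opt1, Opt3, Opt4, Opt6 → 4.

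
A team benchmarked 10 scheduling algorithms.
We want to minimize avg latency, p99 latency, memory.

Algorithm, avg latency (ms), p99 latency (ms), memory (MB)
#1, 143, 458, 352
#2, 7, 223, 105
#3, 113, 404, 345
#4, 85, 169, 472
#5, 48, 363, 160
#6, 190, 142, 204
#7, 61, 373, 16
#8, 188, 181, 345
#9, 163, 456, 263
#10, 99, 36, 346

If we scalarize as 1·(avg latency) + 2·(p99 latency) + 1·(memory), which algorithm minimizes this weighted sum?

#1: 1·143 + 2·458 + 1·352 = 1411
#2: 1·7 + 2·223 + 1·105 = 558
#3: 1·113 + 2·404 + 1·345 = 1266
#4: 1·85 + 2·169 + 1·472 = 895
#5: 1·48 + 2·363 + 1·160 = 934
#6: 1·190 + 2·142 + 1·204 = 678
#7: 1·61 + 2·373 + 1·16 = 823
#8: 1·188 + 2·181 + 1·345 = 895
#9: 1·163 + 2·456 + 1·263 = 1338
#10: 1·99 + 2·36 + 1·346 = 517
Lowest: #10 at 517.

#10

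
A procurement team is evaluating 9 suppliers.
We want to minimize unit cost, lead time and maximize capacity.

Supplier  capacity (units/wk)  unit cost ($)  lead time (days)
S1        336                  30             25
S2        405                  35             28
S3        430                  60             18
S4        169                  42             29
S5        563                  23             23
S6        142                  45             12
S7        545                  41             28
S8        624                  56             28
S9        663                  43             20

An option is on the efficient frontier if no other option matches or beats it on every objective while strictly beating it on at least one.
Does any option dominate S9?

S1: worse on capacity (336 vs 663).
S2: worse on capacity (405 vs 663).
S3: worse on capacity (430 vs 663).
S4: worse on capacity (169 vs 663).
S5: worse on capacity (563 vs 663).
S6: worse on capacity (142 vs 663).
S7: worse on capacity (545 vs 663).
S8: worse on capacity (624 vs 663).
No option is at least as good as S9 on every objective and strictly better on one.

No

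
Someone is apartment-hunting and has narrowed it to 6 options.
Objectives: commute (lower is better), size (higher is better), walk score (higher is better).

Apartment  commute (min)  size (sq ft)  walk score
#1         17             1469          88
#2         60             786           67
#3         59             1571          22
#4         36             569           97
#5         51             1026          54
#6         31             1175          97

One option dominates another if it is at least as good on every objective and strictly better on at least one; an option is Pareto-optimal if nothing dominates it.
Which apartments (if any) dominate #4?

#6

#6: commute 31≤36, size 1175≥569, walk score 97≥97 — dominates #4.
Others (#1, #2, #3, #5) are each worse than #4 on at least one objective.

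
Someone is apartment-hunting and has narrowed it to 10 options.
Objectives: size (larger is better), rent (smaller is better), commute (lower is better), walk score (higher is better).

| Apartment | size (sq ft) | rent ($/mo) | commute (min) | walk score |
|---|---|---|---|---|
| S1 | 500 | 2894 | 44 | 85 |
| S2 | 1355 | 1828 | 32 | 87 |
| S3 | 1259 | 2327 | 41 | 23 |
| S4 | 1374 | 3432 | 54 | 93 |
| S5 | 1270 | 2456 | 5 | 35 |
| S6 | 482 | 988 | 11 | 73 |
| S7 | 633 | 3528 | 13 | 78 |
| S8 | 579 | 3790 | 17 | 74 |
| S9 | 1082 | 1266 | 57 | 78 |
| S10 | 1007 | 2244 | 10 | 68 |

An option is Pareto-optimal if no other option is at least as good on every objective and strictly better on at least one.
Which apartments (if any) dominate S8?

S7

S7: size 633≥579, rent 3528≤3790, commute 13≤17, walk score 78≥74 — dominates S8.
Others (S1, S2, S3, S4, S5, S6, S9, S10) are each worse than S8 on at least one objective.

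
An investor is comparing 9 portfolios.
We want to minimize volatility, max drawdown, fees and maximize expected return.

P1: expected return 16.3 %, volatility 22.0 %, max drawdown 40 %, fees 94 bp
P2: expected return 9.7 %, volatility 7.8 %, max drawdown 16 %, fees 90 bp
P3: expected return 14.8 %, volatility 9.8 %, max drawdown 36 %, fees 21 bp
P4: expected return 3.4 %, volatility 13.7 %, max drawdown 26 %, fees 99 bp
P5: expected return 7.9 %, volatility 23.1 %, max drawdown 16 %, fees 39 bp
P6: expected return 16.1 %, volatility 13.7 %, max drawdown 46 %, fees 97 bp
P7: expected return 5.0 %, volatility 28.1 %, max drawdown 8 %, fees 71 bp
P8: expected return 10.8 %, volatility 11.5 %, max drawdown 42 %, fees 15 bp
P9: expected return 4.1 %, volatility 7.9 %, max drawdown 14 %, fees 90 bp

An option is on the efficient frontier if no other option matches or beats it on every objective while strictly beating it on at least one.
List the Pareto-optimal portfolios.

P1, P2, P3, P5, P6, P7, P8, P9

P1: not dominated (best expected return).
P2: not dominated (best volatility).
P3: not dominated.
P4: dominated by P2 (expected return 9.7≥3.4, volatility 7.8≤13.7, max drawdown 16≤26, fees 90≤99).
P5: not dominated.
P6: not dominated.
P7: not dominated (best max drawdown).
P8: not dominated (best fees).
P9: not dominated.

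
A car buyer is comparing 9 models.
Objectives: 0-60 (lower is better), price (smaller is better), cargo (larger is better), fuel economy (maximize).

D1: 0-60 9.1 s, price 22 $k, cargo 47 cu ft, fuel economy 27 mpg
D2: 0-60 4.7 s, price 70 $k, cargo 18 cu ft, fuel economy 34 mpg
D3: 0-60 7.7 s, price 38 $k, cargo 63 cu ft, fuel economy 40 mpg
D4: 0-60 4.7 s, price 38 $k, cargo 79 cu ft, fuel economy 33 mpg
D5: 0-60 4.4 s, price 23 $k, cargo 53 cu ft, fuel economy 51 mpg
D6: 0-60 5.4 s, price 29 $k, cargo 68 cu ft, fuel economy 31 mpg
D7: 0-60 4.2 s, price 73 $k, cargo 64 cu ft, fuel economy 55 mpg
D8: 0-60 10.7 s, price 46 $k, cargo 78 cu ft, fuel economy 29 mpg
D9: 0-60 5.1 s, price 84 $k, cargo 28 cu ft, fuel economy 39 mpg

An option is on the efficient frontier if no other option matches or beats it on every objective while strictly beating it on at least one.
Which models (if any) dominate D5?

D1: worse on 0-60 (9.1 vs 4.4).
D2: worse on 0-60 (4.7 vs 4.4).
D3: worse on 0-60 (7.7 vs 4.4).
D4: worse on 0-60 (4.7 vs 4.4).
D6: worse on 0-60 (5.4 vs 4.4).
D7: worse on price (73 vs 23).
D8: worse on 0-60 (10.7 vs 4.4).
D9: worse on 0-60 (5.1 vs 4.4).
No option dominates D5.

none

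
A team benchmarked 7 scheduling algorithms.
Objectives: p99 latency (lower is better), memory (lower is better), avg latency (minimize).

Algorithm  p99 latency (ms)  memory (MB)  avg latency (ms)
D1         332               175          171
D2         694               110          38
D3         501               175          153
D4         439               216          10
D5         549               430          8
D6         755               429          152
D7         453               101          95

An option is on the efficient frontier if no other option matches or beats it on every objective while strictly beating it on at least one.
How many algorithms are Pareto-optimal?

5

D1: not dominated (best p99 latency).
D2: not dominated.
D3: dominated by D7 (p99 latency 453≤501, memory 101≤175, avg latency 95≤153).
D4: not dominated.
D5: not dominated (best avg latency).
D6: dominated by D2 (p99 latency 694≤755, memory 110≤429, avg latency 38≤152).
D7: not dominated (best memory).
Pareto-optimal: D1, D2, D4, D5, D7 → 5.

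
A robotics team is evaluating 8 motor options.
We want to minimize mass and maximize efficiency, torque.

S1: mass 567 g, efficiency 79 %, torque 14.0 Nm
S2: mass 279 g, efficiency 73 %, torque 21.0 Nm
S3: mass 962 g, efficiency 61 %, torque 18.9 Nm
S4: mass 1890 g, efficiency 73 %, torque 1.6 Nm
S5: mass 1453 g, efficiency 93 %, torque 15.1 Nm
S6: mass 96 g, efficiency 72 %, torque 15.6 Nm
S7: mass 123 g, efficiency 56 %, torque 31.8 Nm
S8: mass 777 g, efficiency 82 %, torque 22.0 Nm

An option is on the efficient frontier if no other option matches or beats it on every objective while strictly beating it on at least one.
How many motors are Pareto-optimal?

6

S1: not dominated.
S2: not dominated.
S3: dominated by S2 (mass 279≤962, efficiency 73≥61, torque 21.0≥18.9).
S4: dominated by S1 (mass 567≤1890, efficiency 79≥73, torque 14.0≥1.6).
S5: not dominated (best efficiency).
S6: not dominated (best mass).
S7: not dominated (best torque).
S8: not dominated.
Pareto-optimal: S1, S2, S5, S6, S7, S8 → 6.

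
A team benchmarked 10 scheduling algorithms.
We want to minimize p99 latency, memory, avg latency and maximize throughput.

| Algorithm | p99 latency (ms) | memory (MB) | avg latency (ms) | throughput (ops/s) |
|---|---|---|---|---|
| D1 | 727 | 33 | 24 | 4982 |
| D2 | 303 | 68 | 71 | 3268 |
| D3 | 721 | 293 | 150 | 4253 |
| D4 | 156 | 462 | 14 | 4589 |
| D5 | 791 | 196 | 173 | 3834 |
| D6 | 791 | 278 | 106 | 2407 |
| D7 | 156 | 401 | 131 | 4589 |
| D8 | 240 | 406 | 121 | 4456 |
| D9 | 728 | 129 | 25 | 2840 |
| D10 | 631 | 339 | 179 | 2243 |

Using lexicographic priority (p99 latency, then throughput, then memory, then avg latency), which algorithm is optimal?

First minimize p99 latency: best is 156, kept {D4, D7}.
Then maximize throughput: best is 4589, kept {D4, D7}.
Then minimize memory: best is 401, kept {D7}.

D7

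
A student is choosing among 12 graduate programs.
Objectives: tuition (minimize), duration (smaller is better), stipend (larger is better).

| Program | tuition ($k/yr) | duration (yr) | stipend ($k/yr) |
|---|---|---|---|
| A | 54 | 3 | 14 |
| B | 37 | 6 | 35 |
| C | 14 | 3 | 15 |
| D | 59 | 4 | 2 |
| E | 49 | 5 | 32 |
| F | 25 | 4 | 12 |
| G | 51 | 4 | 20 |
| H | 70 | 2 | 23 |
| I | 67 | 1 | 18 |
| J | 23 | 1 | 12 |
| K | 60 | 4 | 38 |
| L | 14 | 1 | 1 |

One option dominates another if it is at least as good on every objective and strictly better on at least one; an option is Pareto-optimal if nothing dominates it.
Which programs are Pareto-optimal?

A: dominated by C (tuition 14≤54, duration 3≤3, stipend 15≥14).
B: not dominated.
C: not dominated.
D: dominated by A (tuition 54≤59, duration 3≤4, stipend 14≥2).
E: not dominated.
F: dominated by C (tuition 14≤25, duration 3≤4, stipend 15≥12).
G: not dominated.
H: not dominated.
I: not dominated.
J: not dominated.
K: not dominated (best stipend).
L: not dominated.

B, C, E, G, H, I, J, K, L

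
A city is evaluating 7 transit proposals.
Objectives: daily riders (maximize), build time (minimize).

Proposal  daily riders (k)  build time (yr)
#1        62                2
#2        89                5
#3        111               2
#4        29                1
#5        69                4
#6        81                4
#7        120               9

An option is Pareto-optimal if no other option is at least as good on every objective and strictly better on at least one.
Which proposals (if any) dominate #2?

#3

#3: daily riders 111≥89, build time 2≤5 — dominates #2.
Others (#1, #4, #5, #6, #7) are each worse than #2 on at least one objective.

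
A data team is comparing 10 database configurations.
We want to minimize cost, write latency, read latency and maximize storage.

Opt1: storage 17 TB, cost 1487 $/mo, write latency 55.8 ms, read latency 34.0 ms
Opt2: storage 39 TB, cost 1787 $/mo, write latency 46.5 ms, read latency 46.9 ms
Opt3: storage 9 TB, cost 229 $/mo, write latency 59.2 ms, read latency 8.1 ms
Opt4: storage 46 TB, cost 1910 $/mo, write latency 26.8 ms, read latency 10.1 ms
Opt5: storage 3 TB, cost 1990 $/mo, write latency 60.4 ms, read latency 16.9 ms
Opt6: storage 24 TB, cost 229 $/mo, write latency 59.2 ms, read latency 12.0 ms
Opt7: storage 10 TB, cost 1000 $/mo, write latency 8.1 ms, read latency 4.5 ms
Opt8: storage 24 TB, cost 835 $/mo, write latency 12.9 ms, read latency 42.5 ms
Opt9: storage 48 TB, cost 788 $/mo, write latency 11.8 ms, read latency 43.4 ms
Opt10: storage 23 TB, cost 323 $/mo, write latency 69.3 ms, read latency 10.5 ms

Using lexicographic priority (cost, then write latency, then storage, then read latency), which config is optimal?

First minimize cost: best is 229, kept {Opt3, Opt6}.
Then minimize write latency: best is 59.2, kept {Opt3, Opt6}.
Then maximize storage: best is 24, kept {Opt6}.

Opt6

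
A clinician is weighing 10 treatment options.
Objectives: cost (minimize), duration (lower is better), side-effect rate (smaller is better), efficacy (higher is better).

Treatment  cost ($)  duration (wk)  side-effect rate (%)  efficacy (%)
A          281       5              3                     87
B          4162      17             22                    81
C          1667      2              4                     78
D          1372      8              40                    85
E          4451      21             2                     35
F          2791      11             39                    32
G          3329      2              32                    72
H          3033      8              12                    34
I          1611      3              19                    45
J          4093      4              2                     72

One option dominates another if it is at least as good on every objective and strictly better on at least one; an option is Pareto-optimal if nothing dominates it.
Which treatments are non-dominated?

A, C, I, J

A: not dominated (best cost).
B: dominated by A (cost 281≤4162, duration 5≤17, side-effect rate 3≤22, efficacy 87≥81).
C: not dominated.
D: dominated by A (cost 281≤1372, duration 5≤8, side-effect rate 3≤40, efficacy 87≥85).
E: dominated by J (cost 4093≤4451, duration 4≤21, side-effect rate 2≤2, efficacy 72≥35).
F: dominated by A (cost 281≤2791, duration 5≤11, side-effect rate 3≤39, efficacy 87≥32).
G: dominated by C (cost 1667≤3329, duration 2≤2, side-effect rate 4≤32, efficacy 78≥72).
H: dominated by A (cost 281≤3033, duration 5≤8, side-effect rate 3≤12, efficacy 87≥34).
I: not dominated.
J: not dominated.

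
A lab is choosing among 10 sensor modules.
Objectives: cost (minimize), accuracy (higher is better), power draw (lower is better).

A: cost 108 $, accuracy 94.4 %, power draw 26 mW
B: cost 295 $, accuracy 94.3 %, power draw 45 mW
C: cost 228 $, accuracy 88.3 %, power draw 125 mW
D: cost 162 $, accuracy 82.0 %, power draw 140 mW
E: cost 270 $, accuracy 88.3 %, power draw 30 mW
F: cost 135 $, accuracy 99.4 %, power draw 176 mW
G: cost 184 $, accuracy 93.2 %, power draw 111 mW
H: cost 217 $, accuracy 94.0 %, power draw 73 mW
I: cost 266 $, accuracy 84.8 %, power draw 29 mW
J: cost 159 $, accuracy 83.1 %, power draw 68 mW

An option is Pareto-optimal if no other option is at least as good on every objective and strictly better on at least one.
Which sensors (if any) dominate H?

A: cost 108≤217, accuracy 94.4≥94.0, power draw 26≤73 — dominates H.
Others (B, C, D, E, F, G, I, J) are each worse than H on at least one objective.

A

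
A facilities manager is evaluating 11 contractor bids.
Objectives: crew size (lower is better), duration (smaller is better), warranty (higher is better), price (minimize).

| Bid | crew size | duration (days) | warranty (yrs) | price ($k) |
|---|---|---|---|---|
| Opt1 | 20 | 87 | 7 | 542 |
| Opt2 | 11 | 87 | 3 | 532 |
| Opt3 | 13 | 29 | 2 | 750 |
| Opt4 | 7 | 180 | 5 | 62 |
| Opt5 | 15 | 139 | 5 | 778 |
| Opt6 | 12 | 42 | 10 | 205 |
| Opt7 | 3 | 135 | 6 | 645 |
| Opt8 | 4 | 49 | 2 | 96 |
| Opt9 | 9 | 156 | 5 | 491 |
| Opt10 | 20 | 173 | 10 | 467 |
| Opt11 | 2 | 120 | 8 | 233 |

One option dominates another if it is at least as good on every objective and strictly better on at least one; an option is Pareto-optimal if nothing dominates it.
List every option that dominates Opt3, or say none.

none

Opt1: worse on crew size (20 vs 13).
Opt2: worse on duration (87 vs 29).
Opt4: worse on duration (180 vs 29).
Opt5: worse on crew size (15 vs 13).
Opt6: worse on duration (42 vs 29).
Opt7: worse on duration (135 vs 29).
Opt8: worse on duration (49 vs 29).
Opt9: worse on duration (156 vs 29).
Opt10: worse on crew size (20 vs 13).
Opt11: worse on duration (120 vs 29).
No option dominates Opt3.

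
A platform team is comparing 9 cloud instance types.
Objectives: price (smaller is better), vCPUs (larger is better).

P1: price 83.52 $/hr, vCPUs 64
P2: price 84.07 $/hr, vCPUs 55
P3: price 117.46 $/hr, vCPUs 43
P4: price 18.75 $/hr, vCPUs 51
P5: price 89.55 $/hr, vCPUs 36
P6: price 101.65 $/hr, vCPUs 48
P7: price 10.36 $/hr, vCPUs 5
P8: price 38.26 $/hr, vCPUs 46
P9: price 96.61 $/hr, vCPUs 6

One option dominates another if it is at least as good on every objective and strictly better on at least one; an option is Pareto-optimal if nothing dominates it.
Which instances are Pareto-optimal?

P1, P4, P7

P1: not dominated (best vCPUs).
P2: dominated by P1 (price 83.52≤84.07, vCPUs 64≥55).
P3: dominated by P1 (price 83.52≤117.46, vCPUs 64≥43).
P4: not dominated.
P5: dominated by P1 (price 83.52≤89.55, vCPUs 64≥36).
P6: dominated by P1 (price 83.52≤101.65, vCPUs 64≥48).
P7: not dominated (best price).
P8: dominated by P4 (price 18.75≤38.26, vCPUs 51≥46).
P9: dominated by P1 (price 83.52≤96.61, vCPUs 64≥6).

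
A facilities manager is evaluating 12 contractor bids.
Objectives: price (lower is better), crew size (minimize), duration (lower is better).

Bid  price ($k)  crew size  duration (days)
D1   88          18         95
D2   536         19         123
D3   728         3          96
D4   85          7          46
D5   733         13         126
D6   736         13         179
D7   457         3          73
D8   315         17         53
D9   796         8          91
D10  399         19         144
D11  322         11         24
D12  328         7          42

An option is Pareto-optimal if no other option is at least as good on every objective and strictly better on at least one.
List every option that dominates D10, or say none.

D1: price 88≤399, crew size 18≤19, duration 95≤144 — dominates D10.
D4: price 85≤399, crew size 7≤19, duration 46≤144 — dominates D10.
D8: price 315≤399, crew size 17≤19, duration 53≤144 — dominates D10.
D11: price 322≤399, crew size 11≤19, duration 24≤144 — dominates D10.
D12: price 328≤399, crew size 7≤19, duration 42≤144 — dominates D10.
Others (D2, D3, D5, D6, D7, D9) are each worse than D10 on at least one objective.

D1, D4, D8, D11, D12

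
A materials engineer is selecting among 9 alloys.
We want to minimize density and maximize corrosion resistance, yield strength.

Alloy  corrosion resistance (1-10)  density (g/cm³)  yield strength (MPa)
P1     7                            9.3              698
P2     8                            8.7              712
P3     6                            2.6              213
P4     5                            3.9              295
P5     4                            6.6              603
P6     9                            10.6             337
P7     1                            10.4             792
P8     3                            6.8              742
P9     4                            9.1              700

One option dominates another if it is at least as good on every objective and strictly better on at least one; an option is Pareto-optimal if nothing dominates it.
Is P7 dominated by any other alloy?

P1: worse on yield strength (698 vs 792).
P2: worse on yield strength (712 vs 792).
P3: worse on yield strength (213 vs 792).
P4: worse on yield strength (295 vs 792).
P5: worse on yield strength (603 vs 792).
P6: worse on density (10.6 vs 10.4).
P8: worse on yield strength (742 vs 792).
P9: worse on yield strength (700 vs 792).
No option is at least as good as P7 on every objective and strictly better on one.

No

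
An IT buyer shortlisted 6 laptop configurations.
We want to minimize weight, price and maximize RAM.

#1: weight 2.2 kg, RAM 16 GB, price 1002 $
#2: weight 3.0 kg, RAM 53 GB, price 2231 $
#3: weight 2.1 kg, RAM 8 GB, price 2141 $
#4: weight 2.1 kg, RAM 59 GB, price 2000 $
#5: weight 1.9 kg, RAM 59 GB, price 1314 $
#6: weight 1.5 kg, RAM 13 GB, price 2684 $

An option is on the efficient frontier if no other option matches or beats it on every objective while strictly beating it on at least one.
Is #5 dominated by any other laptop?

No

#1: worse on weight (2.2 vs 1.9).
#2: worse on weight (3.0 vs 1.9).
#3: worse on weight (2.1 vs 1.9).
#4: worse on weight (2.1 vs 1.9).
#6: worse on RAM (13 vs 59).
No option is at least as good as #5 on every objective and strictly better on one.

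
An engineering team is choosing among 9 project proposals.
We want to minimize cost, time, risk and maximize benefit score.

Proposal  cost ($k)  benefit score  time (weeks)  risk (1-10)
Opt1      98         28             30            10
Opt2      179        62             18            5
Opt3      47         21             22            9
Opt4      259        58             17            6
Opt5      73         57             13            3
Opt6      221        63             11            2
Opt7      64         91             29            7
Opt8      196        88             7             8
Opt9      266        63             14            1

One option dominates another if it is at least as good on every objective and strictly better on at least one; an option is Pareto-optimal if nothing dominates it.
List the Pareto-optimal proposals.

Opt2, Opt3, Opt5, Opt6, Opt7, Opt8, Opt9

Opt1: dominated by Opt5 (cost 73≤98, benefit score 57≥28, time 13≤30, risk 3≤10).
Opt2: not dominated.
Opt3: not dominated (best cost).
Opt4: dominated by Opt6 (cost 221≤259, benefit score 63≥58, time 11≤17, risk 2≤6).
Opt5: not dominated.
Opt6: not dominated.
Opt7: not dominated (best benefit score).
Opt8: not dominated (best time).
Opt9: not dominated (best risk).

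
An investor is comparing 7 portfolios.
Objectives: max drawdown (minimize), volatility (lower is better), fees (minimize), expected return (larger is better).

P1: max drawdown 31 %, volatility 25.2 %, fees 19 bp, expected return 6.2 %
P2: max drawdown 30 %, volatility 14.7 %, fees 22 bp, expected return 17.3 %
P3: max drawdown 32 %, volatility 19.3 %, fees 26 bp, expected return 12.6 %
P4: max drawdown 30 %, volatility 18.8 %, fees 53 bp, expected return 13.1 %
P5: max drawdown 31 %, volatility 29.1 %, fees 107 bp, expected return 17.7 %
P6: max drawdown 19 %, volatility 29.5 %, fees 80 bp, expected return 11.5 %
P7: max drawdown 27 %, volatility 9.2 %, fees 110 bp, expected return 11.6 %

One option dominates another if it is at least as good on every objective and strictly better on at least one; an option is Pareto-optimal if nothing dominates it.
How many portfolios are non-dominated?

5

P1: not dominated (best fees).
P2: not dominated.
P3: dominated by P2 (max drawdown 30≤32, volatility 14.7≤19.3, fees 22≤26, expected return 17.3≥12.6).
P4: dominated by P2 (max drawdown 30≤30, volatility 14.7≤18.8, fees 22≤53, expected return 17.3≥13.1).
P5: not dominated (best expected return).
P6: not dominated (best max drawdown).
P7: not dominated (best volatility).
Pareto-optimal: P1, P2, P5, P6, P7 → 5.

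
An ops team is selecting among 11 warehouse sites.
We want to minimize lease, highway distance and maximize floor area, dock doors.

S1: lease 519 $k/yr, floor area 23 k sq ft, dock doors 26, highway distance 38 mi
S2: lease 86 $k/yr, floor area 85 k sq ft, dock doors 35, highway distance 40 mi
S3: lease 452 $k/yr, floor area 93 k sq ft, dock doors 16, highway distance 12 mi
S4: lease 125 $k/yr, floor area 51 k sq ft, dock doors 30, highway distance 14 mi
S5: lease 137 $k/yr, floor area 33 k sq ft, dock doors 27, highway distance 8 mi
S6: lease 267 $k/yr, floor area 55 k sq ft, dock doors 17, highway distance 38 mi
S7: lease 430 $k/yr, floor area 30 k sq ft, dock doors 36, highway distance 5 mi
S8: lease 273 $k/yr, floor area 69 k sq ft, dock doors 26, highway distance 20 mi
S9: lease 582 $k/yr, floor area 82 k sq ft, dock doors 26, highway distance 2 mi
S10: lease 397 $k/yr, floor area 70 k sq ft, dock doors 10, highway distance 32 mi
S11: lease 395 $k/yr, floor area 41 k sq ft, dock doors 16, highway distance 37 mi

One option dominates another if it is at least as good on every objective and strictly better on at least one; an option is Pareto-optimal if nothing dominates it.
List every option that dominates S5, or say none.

none

S1: worse on lease (519 vs 137).
S2: worse on highway distance (40 vs 8).
S3: worse on lease (452 vs 137).
S4: worse on highway distance (14 vs 8).
S6: worse on lease (267 vs 137).
S7: worse on lease (430 vs 137).
S8: worse on lease (273 vs 137).
S9: worse on lease (582 vs 137).
S10: worse on lease (397 vs 137).
S11: worse on lease (395 vs 137).
No option dominates S5.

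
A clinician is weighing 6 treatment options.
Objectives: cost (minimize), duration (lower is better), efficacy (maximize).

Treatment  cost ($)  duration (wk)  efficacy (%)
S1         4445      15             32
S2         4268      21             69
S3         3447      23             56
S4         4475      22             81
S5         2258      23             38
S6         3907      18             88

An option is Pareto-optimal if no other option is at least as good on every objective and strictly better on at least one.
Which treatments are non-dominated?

S1: not dominated (best duration).
S2: dominated by S6 (cost 3907≤4268, duration 18≤21, efficacy 88≥69).
S3: not dominated.
S4: dominated by S6 (cost 3907≤4475, duration 18≤22, efficacy 88≥81).
S5: not dominated (best cost).
S6: not dominated (best efficacy).

S1, S3, S5, S6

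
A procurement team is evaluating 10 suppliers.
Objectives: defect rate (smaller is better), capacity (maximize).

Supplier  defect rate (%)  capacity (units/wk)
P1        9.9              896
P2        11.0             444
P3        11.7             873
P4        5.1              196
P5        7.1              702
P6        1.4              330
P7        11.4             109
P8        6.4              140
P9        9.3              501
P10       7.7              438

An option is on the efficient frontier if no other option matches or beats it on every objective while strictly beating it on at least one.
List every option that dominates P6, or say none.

none

P1: worse on defect rate (9.9 vs 1.4).
P2: worse on defect rate (11.0 vs 1.4).
P3: worse on defect rate (11.7 vs 1.4).
P4: worse on defect rate (5.1 vs 1.4).
P5: worse on defect rate (7.1 vs 1.4).
P7: worse on defect rate (11.4 vs 1.4).
P8: worse on defect rate (6.4 vs 1.4).
P9: worse on defect rate (9.3 vs 1.4).
P10: worse on defect rate (7.7 vs 1.4).
No option dominates P6.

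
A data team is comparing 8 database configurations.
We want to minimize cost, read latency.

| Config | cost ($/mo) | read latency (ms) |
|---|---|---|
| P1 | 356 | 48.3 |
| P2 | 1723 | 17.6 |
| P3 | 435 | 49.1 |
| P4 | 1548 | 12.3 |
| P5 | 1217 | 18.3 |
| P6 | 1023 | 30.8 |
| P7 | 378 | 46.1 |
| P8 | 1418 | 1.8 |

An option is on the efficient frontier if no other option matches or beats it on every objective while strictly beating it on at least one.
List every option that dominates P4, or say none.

P8

P8: cost 1418≤1548, read latency 1.8≤12.3 — dominates P4.
Others (P1, P2, P3, P5, P6, P7) are each worse than P4 on at least one objective.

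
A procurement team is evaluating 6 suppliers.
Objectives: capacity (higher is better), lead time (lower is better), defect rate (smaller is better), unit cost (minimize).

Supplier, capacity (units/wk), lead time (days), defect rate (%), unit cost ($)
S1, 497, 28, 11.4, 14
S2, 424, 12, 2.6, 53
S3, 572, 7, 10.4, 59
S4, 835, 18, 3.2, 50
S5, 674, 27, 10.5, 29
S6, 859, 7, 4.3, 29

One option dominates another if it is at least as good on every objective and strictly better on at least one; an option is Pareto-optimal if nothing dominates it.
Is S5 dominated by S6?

Yes

S6 vs S5: capacity 859≥674, lead time 7≤27, defect rate 4.3≤10.5, unit cost 29≤29 — S6 is at least as good on every objective with at least one strict improvement.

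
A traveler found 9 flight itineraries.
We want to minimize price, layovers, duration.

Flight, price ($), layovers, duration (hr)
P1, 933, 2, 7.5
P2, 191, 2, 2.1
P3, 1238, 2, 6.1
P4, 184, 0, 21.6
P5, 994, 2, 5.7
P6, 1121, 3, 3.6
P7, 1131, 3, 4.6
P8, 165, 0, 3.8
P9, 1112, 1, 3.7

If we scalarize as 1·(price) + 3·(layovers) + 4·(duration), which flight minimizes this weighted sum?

P1: 1·933 + 3·2 + 4·7.5 = 969.0
P2: 1·191 + 3·2 + 4·2.1 = 205.4
P3: 1·1238 + 3·2 + 4·6.1 = 1268.4
P4: 1·184 + 3·0 + 4·21.6 = 270.4
P5: 1·994 + 3·2 + 4·5.7 = 1022.8
P6: 1·1121 + 3·3 + 4·3.6 = 1144.4
P7: 1·1131 + 3·3 + 4·4.6 = 1158.4
P8: 1·165 + 3·0 + 4·3.8 = 180.2
P9: 1·1112 + 3·1 + 4·3.7 = 1129.8
Lowest: P8 at 180.2.

P8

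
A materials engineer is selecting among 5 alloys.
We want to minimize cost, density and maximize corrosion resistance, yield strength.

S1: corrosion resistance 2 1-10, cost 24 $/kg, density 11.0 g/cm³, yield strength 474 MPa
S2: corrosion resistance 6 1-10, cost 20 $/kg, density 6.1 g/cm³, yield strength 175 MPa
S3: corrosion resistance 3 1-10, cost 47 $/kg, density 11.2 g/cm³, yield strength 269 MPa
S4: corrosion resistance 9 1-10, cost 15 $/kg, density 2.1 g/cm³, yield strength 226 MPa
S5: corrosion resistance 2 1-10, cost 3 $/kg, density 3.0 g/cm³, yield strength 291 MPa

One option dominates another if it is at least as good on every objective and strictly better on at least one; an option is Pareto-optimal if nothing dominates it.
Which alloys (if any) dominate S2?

S4: corrosion resistance 9≥6, cost 15≤20, density 2.1≤6.1, yield strength 226≥175 — dominates S2.
Others (S1, S3, S5) are each worse than S2 on at least one objective.

S4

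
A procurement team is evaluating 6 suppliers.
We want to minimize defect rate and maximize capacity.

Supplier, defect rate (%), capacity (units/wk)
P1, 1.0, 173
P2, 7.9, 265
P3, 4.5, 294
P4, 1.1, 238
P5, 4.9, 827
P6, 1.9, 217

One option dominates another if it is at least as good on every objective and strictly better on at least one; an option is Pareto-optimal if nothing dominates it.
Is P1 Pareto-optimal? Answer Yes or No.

P2: worse on defect rate (7.9 vs 1.0).
P3: worse on defect rate (4.5 vs 1.0).
P4: worse on defect rate (1.1 vs 1.0).
P5: worse on defect rate (4.9 vs 1.0).
P6: worse on defect rate (1.9 vs 1.0).
No option is at least as good as P1 on every objective and strictly better on one.

Yes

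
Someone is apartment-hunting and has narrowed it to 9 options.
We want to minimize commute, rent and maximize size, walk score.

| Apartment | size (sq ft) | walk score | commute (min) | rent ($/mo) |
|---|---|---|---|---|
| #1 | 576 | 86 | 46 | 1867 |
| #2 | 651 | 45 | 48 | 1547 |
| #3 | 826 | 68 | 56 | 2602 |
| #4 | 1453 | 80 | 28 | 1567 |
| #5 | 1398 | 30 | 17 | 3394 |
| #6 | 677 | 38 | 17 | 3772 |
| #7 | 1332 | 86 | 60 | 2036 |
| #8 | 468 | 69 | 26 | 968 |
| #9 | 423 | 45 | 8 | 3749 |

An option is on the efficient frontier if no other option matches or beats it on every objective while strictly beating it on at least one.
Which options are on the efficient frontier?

#1, #2, #4, #5, #6, #7, #8, #9

#1: not dominated.
#2: not dominated.
#3: dominated by #4 (size 1453≥826, walk score 80≥68, commute 28≤56, rent 1567≤2602).
#4: not dominated (best size).
#5: not dominated.
#6: not dominated.
#7: not dominated.
#8: not dominated (best rent).
#9: not dominated (best commute).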